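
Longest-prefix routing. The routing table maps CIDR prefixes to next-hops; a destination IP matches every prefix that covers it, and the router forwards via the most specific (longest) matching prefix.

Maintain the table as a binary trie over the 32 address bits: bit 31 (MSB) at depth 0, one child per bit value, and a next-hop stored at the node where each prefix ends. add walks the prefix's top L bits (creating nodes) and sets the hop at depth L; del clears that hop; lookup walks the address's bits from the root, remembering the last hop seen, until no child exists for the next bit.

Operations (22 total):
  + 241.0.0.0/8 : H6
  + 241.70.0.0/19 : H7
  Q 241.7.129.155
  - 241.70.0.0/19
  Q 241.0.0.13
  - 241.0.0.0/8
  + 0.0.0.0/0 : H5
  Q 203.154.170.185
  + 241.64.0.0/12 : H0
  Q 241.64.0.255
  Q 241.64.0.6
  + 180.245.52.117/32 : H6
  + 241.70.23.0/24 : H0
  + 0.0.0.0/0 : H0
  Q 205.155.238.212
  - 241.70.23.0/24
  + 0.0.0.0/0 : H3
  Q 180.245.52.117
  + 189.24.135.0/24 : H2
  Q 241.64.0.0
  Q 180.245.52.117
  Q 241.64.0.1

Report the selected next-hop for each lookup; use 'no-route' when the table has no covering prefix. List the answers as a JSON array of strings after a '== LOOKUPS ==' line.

Trace:
  add 241.0.0.0/8 -> H6 at depth 8
  add 241.70.0.0/19 -> H7 at depth 19
  lookup 241.7.129.155: bits 111100010 walk d0:-→d1:-→d2:-→d3:-→d4:-→d5:-→d6:-→d7:-→d8:H6→d9:- -> H6
  - 241.70.0.0/19 clear@19
  lookup 241.0.0.13: bits 111100010 walk d0:-→d1:-→d2:-→d3:-→d4:-→d5:-→d6:-→d7:-→d8:H6→d9:- -> H6
  - 241.0.0.0/8 clear@8
  add 0.0.0.0/0 -> H5 at depth 0
  lookup 203.154.170.185: bits 11 walk d0:H5→d1:-→d2:- -> H5
  add 241.64.0.0/12 -> H0 at depth 12
  lookup 241.64.0.255: bits 1111000101000 walk d0:H5→d1:-→d2:-→d3:-→d4:-→d5:-→d6:-→d7:-→d8:-→d9:-→d10:-→d11:-→d12:H0→d13:- -> H0
  lookup 241.64.0.6: bits 1111000101000 walk d0:H5→d1:-→d2:-→d3:-→d4:-→d5:-→d6:-→d7:-→d8:-→d9:-→d10:-→d11:-→d12:H0→d13:- -> H0
  add 180.245.52.117/32 -> H6 at depth 32
  add 241.70.23.0/24 -> H0 at depth 24
  add 0.0.0.0/0 -> H0 at depth 0
  lookup 205.155.238.212: bits 11 walk d0:H0→d1:-→d2:- -> H0
  - 241.70.23.0/24 clear@24
  add 0.0.0.0/0 -> H3 at depth 0
  lookup 180.245.52.117: bits 10110100111101010011010001110101 walk d0:H3→d1:-→d2:-→d3:-→d4:-→d5:-→d6:-→d7:-→d8:-→d9:-→d10:-→d11:-→d12:-→d13:-→d14:-→d15:-→d16:-→d17:-→d18:-→d19:-→d20:-→d21:-→d22:-→d23:-→d24:-→d25:-→d26:-→d27:-→d28:-→d29:-→d30:-→d31:-→d32:H6 -> H6
  add 189.24.135.0/24 -> H2 at depth 24
  lookup 241.64.0.0: bits 1111000101000 walk d0:H3→d1:-→d2:-→d3:-→d4:-→d5:-→d6:-→d7:-→d8:-→d9:-→d10:-→d11:-→d12:H0→d13:- -> H0
  lookup 180.245.52.117: bits 10110100111101010011010001110101 walk d0:H3→d1:-→d2:-→d3:-→d4:-→d5:-→d6:-→d7:-→d8:-→d9:-→d10:-→d11:-→d12:-→d13:-→d14:-→d15:-→d16:-→d17:-→d18:-→d19:-→d20:-→d21:-→d22:-→d23:-→d24:-→d25:-→d26:-→d27:-→d28:-→d29:-→d30:-→d31:-→d32:H6 -> H6
  lookup 241.64.0.1: bits 1111000101000 walk d0:H3→d1:-→d2:-→d3:-→d4:-→d5:-→d6:-→d7:-→d8:-→d9:-→d10:-→d11:-→d12:H0→d13:- -> H0

== LOOKUPS ==
["H6","H6","H5","H0","H0","H0","H6","H0","H6","H0"]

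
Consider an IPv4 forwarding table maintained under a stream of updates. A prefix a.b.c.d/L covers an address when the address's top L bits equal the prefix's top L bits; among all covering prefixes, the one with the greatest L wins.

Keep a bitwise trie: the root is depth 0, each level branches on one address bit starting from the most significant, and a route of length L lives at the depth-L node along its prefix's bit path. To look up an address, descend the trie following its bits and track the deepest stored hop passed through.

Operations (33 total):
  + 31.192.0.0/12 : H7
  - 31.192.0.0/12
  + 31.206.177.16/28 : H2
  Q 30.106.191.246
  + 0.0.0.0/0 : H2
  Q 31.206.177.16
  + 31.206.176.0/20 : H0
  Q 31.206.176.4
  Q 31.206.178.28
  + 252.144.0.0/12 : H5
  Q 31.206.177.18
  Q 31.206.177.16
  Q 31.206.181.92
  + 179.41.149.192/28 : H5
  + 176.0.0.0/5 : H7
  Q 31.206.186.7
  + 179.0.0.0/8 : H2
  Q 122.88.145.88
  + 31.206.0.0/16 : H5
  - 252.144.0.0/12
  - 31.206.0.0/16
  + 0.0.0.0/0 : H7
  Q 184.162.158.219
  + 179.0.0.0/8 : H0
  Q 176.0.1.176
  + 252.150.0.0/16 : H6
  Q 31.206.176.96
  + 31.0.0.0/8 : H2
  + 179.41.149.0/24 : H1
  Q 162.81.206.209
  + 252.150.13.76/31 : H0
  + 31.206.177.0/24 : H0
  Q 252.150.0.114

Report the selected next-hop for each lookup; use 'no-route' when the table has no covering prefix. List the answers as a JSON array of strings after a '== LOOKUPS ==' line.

Process each operation:
  + 31.192.0.0/12 (H7) depth=12
  del 31.192.0.0/12 (clear depth 12)
  + 31.206.177.16/28 (H2) depth=28
  Q 30.106.191.246: descend 0001111 ; hops seen [∅] ; pick no-route
  + 0.0.0.0/0 (H2) depth=0
  Q 31.206.177.16: descend 0001111111001110101100010001 ; hops seen [H2,H2] ; pick H2
  + 31.206.176.0/20 (H0) depth=20
  Q 31.206.176.4: descend 00011111110011101011000 ; hops seen [H2,H0] ; pick H0
  Q 31.206.178.28: descend 0001111111001110101100 ; hops seen [H2,H0] ; pick H0
  + 252.144.0.0/12 (H5) depth=12
  Q 31.206.177.18: descend 0001111111001110101100010001 ; hops seen [H2,H0,H2] ; pick H2
  Q 31.206.177.16: descend 0001111111001110101100010001 ; hops seen [H2,H0,H2] ; pick H2
  Q 31.206.181.92: descend 000111111100111010110 ; hops seen [H2,H0] ; pick H0
  + 179.41.149.192/28 (H5) depth=28
  + 176.0.0.0/5 (H7) depth=5
  Q 31.206.186.7: descend 00011111110011101011 ; hops seen [H2,H0] ; pick H0
  + 179.0.0.0/8 (H2) depth=8
  Q 122.88.145.88: descend 0 ; hops seen [H2] ; pick H2
  + 31.206.0.0/16 (H5) depth=16
  del 252.144.0.0/12 (clear depth 12)
  del 31.206.0.0/16 (clear depth 16)
  + 0.0.0.0/0 (H7) depth=0
  Q 184.162.158.219: descend 1011 ; hops seen [H7] ; pick H7
  + 179.0.0.0/8 (H0) depth=8
  Q 176.0.1.176: descend 101100 ; hops seen [H7,H7] ; pick H7
  + 252.150.0.0/16 (H6) depth=16
  Q 31.206.176.96: descend 00011111110011101011000 ; hops seen [H7,H0] ; pick H0
  + 31.0.0.0/8 (H2) depth=8
  + 179.41.149.0/24 (H1) depth=24
  Q 162.81.206.209: descend 101 ; hops seen [H7] ; pick H7
  + 252.150.13.76/31 (H0) depth=31
  + 31.206.177.0/24 (H0) depth=24
  Q 252.150.0.114: descend 11111100100101100000 ; hops seen [H7,H6] ; pick H6

== LOOKUPS ==
["no-route","H2","H0","H0","H2","H2","H0","H0","H2","H7","H7","H0","H7","H6"]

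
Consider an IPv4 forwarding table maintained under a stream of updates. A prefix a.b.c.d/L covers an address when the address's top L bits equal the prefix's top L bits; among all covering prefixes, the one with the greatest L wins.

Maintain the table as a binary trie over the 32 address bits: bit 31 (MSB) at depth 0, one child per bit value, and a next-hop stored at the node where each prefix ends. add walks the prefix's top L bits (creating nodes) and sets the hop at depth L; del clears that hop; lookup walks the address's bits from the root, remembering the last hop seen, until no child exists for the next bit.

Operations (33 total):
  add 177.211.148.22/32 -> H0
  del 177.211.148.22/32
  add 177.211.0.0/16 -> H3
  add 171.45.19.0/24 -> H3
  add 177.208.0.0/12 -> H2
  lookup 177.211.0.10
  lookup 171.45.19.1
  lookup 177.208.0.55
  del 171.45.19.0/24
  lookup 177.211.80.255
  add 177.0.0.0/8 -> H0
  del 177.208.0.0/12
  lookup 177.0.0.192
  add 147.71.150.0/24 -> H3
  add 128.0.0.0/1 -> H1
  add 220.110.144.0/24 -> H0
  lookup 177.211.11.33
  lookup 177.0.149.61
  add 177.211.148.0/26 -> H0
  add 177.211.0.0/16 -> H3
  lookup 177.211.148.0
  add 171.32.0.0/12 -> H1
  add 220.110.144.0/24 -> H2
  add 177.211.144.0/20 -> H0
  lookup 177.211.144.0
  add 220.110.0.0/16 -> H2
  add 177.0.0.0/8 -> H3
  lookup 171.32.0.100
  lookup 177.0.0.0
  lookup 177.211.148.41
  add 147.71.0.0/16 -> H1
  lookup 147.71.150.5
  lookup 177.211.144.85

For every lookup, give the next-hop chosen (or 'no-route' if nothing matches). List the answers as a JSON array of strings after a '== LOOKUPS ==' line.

Process each operation:
  + 177.211.148.22/32 (H0) depth=32
  del 177.211.148.22/32 (clear depth 32)
  + 177.211.0.0/16 (H3) depth=16
  + 171.45.19.0/24 (H3) depth=24
  + 177.208.0.0/12 (H2) depth=12
  ? 177.211.0.10  path d0:-→d1:-→d2:-→d3:-→d4:-→d5:-→d6:-→d7:-→d8:-→d9:-→d10:-→d11:-→d12:H2→d13:-→d14:-→d15:-→d16:H3  best=H3
  ? 171.45.19.1  path d0:-→d1:-→d2:-→d3:-→d4:-→d5:-→d6:-→d7:-→d8:-→d9:-→d10:-→d11:-→d12:-→d13:-→d14:-→d15:-→d16:-→d17:-→d18:-→d19:-→d20:-→d21:-→d22:-→d23:-→d24:H3  best=H3
  ? 177.208.0.55  path d0:-→d1:-→d2:-→d3:-→d4:-→d5:-→d6:-→d7:-→d8:-→d9:-→d10:-→d11:-→d12:H2→d13:-→d14:-  best=H2
  del 171.45.19.0/24 (clear depth 24)
  ? 177.211.80.255  path d0:-→d1:-→d2:-→d3:-→d4:-→d5:-→d6:-→d7:-→d8:-→d9:-→d10:-→d11:-→d12:H2→d13:-→d14:-→d15:-→d16:H3  best=H3
  + 177.0.0.0/8 (H0) depth=8
  del 177.208.0.0/12 (clear depth 12)
  ? 177.0.0.192  path d0:-→d1:-→d2:-→d3:-→d4:-→d5:-→d6:-→d7:-→d8:H0  best=H0
  + 147.71.150.0/24 (H3) depth=24
  + 128.0.0.0/1 (H1) depth=1
  + 220.110.144.0/24 (H0) depth=24
  ? 177.211.11.33  path d0:-→d1:H1→d2:-→d3:-→d4:-→d5:-→d6:-→d7:-→d8:H0→d9:-→d10:-→d11:-→d12:-→d13:-→d14:-→d15:-→d16:H3  best=H3
  ? 177.0.149.61  path d0:-→d1:H1→d2:-→d3:-→d4:-→d5:-→d6:-→d7:-→d8:H0  best=H0
  + 177.211.148.0/26 (H0) depth=26
  + 177.211.0.0/16 (H3) depth=16
  ? 177.211.148.0  path d0:-→d1:H1→d2:-→d3:-→d4:-→d5:-→d6:-→d7:-→d8:H0→d9:-→d10:-→d11:-→d12:-→d13:-→d14:-→d15:-→d16:H3→d17:-→d18:-→d19:-→d20:-→d21:-→d22:-→d23:-→d24:-→d25:-→d26:H0→d27:-  best=H0
  + 171.32.0.0/12 (H1) depth=12
  + 220.110.144.0/24 (H2) depth=24
  + 177.211.144.0/20 (H0) depth=20
  ? 177.211.144.0  path d0:-→d1:H1→d2:-→d3:-→d4:-→d5:-→d6:-→d7:-→d8:H0→d9:-→d10:-→d11:-→d12:-→d13:-→d14:-→d15:-→d16:H3→d17:-→d18:-→d19:-→d20:H0→d21:-  best=H0
  + 220.110.0.0/16 (H2) depth=16
  + 177.0.0.0/8 (H3) depth=8
  ? 171.32.0.100  path d0:-→d1:H1→d2:-→d3:-→d4:-→d5:-→d6:-→d7:-→d8:-→d9:-→d10:-→d11:-→d12:H1  best=H1
  ? 177.0.0.0  path d0:-→d1:H1→d2:-→d3:-→d4:-→d5:-→d6:-→d7:-→d8:H3  best=H3
  ? 177.211.148.41  path d0:-→d1:H1→d2:-→d3:-→d4:-→d5:-→d6:-→d7:-→d8:H3→d9:-→d10:-→d11:-→d12:-→d13:-→d14:-→d15:-→d16:H3→d17:-→d18:-→d19:-→d20:H0→d21:-→d22:-→d23:-→d24:-→d25:-→d26:H0  best=H0
  + 147.71.0.0/16 (H1) depth=16
  ? 147.71.150.5  path d0:-→d1:H1→d2:-→d3:-→d4:-→d5:-→d6:-→d7:-→d8:-→d9:-→d10:-→d11:-→d12:-→d13:-→d14:-→d15:-→d16:H1→d17:-→d18:-→d19:-→d20:-→d21:-→d22:-→d23:-→d24:H3  best=H3
  ? 177.211.144.85  path d0:-→d1:H1→d2:-→d3:-→d4:-→d5:-→d6:-→d7:-→d8:H3→d9:-→d10:-→d11:-→d12:-→d13:-→d14:-→d15:-→d16:H3→d17:-→d18:-→d19:-→d20:H0→d21:-  best=H0

== LOOKUPS ==
["H3","H3","H2","H3","H0","H3","H0","H0","H0","H1","H3","H0","H3","H0"]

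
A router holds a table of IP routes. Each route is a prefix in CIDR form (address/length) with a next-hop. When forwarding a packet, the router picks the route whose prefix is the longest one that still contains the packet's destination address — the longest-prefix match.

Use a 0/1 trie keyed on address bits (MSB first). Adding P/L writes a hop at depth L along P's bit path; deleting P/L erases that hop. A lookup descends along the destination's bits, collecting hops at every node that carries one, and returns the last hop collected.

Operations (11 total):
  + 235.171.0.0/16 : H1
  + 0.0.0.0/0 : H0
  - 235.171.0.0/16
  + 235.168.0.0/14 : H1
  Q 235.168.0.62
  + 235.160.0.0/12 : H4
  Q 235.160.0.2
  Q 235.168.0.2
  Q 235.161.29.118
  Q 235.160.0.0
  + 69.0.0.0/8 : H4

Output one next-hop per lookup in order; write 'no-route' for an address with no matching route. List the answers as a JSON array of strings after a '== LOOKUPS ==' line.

Apply in order:
  add 235.171.0.0/16 -> H1 at depth 16
  add 0.0.0.0/0 -> H0 at depth 0
  del 235.171.0.0/16 (clear depth 16)
  add 235.168.0.0/14 -> H1 at depth 14
  lookup 235.168.0.62: bits 11101011101010 walk d0:H0→d1:-→d2:-→d3:-→d4:-→d5:-→d6:-→d7:-→d8:-→d9:-→d10:-→d11:-→d12:-→d13:-→d14:H1 -> H1
  add 235.160.0.0/12 -> H4 at depth 12
  lookup 235.160.0.2: bits 111010111010 walk d0:H0→d1:-→d2:-→d3:-→d4:-→d5:-→d6:-→d7:-→d8:-→d9:-→d10:-→d11:-→d12:H4 -> H4
  lookup 235.168.0.2: bits 11101011101010 walk d0:H0→d1:-→d2:-→d3:-→d4:-→d5:-→d6:-→d7:-→d8:-→d9:-→d10:-→d11:-→d12:H4→d13:-→d14:H1 -> H1
  lookup 235.161.29.118: bits 111010111010 walk d0:H0→d1:-→d2:-→d3:-→d4:-→d5:-→d6:-→d7:-→d8:-→d9:-→d10:-→d11:-→d12:H4 -> H4
  lookup 235.160.0.0: bits 111010111010 walk d0:H0→d1:-→d2:-→d3:-→d4:-→d5:-→d6:-→d7:-→d8:-→d9:-→d10:-→d11:-→d12:H4 -> H4
  add 69.0.0.0/8 -> H4 at depth 8

== LOOKUPS ==
["H1","H4","H1","H4","H4"]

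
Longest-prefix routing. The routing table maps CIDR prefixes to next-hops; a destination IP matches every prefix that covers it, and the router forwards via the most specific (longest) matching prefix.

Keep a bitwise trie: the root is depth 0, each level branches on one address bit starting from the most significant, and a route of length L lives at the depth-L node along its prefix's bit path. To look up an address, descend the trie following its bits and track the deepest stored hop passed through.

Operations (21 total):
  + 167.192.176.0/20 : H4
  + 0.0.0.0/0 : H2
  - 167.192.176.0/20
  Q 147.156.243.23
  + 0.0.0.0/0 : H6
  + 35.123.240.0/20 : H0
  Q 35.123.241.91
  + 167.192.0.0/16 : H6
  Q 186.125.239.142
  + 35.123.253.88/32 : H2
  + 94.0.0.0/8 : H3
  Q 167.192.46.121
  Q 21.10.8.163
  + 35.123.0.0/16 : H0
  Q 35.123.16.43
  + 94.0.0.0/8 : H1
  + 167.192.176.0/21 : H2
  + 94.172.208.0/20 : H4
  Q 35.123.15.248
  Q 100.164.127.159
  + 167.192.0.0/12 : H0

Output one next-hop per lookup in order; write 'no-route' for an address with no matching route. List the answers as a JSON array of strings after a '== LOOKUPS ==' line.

Trace:
  add 167.192.176.0/20 -> H4 at depth 20
  add 0.0.0.0/0 -> H2 at depth 0
  - 167.192.176.0/20 clear@20
  ? 147.156.243.23  path d0:H2→d1:-→d2:-  best=H2
  add 0.0.0.0/0 -> H6 at depth 0
  add 35.123.240.0/20 -> H0 at depth 20
  ? 35.123.241.91  path d0:H6→d1:-→d2:-→d3:-→d4:-→d5:-→d6:-→d7:-→d8:-→d9:-→d10:-→d11:-→d12:-→d13:-→d14:-→d15:-→d16:-→d17:-→d18:-→d19:-→d20:H0  best=H0
  add 167.192.0.0/16 -> H6 at depth 16
  ? 186.125.239.142  path d0:H6→d1:-→d2:-→d3:-  best=H6
  add 35.123.253.88/32 -> H2 at depth 32
  add 94.0.0.0/8 -> H3 at depth 8
  ? 167.192.46.121  path d0:H6→d1:-→d2:-→d3:-→d4:-→d5:-→d6:-→d7:-→d8:-→d9:-→d10:-→d11:-→d12:-→d13:-→d14:-→d15:-→d16:H6  best=H6
  ? 21.10.8.163  path d0:H6→d1:-→d2:-  best=H6
  add 35.123.0.0/16 -> H0 at depth 16
  ? 35.123.16.43  path d0:H6→d1:-→d2:-→d3:-→d4:-→d5:-→d6:-→d7:-→d8:-→d9:-→d10:-→d11:-→d12:-→d13:-→d14:-→d15:-→d16:H0  best=H0
  add 94.0.0.0/8 -> H1 at depth 8
  add 167.192.176.0/21 -> H2 at depth 21
  add 94.172.208.0/20 -> H4 at depth 20
  ? 35.123.15.248  path d0:H6→d1:-→d2:-→d3:-→d4:-→d5:-→d6:-→d7:-→d8:-→d9:-→d10:-→d11:-→d12:-→d13:-→d14:-→d15:-→d16:H0  best=H0
  ? 100.164.127.159  path d0:H6→d1:-→d2:-  best=H6
  add 167.192.0.0/12 -> H0 at depth 12

== LOOKUPS ==
["H2","H0","H6","H6","H6","H0","H0","H6"]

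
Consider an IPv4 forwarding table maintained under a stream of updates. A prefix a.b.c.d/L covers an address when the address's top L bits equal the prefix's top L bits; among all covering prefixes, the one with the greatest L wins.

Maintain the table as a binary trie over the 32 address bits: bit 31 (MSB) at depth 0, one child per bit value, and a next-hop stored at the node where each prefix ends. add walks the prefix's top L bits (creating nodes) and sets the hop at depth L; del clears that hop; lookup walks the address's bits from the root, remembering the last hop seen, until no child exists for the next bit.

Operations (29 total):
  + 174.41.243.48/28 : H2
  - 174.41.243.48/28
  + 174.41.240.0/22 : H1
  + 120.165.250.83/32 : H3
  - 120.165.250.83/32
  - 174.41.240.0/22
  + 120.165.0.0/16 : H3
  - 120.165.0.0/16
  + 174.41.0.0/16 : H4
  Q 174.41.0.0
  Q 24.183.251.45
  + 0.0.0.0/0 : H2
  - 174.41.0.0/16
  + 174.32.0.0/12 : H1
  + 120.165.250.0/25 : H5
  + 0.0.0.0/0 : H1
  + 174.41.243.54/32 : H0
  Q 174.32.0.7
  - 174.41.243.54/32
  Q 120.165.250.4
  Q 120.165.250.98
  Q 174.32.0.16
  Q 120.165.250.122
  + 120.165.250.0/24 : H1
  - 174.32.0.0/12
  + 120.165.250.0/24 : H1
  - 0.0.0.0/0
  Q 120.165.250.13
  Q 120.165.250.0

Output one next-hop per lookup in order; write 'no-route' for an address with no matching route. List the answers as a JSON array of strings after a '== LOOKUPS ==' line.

Apply in order:
  add 174.41.243.48/28 -> H2 at depth 28
  - 174.41.243.48/28 clear@28
  add 174.41.240.0/22 -> H1 at depth 22
  add 120.165.250.83/32 -> H3 at depth 32
  - 120.165.250.83/32 clear@32
  - 174.41.240.0/22 clear@22
  add 120.165.0.0/16 -> H3 at depth 16
  - 120.165.0.0/16 clear@16
  add 174.41.0.0/16 -> H4 at depth 16
  ? 174.41.0.0  path d0:-→d1:-→d2:-→d3:-→d4:-→d5:-→d6:-→d7:-→d8:-→d9:-→d10:-→d11:-→d12:-→d13:-→d14:-→d15:-→d16:H4  best=H4
  ? 24.183.251.45  path d0:-→d1:-  best=no-route
  add 0.0.0.0/0 -> H2 at depth 0
  - 174.41.0.0/16 clear@16
  add 174.32.0.0/12 -> H1 at depth 12
  add 120.165.250.0/25 -> H5 at depth 25
  add 0.0.0.0/0 -> H1 at depth 0
  add 174.41.243.54/32 -> H0 at depth 32
  ? 174.32.0.7  path d0:H1→d1:-→d2:-→d3:-→d4:-→d5:-→d6:-→d7:-→d8:-→d9:-→d10:-→d11:-→d12:H1  best=H1
  - 174.41.243.54/32 clear@32
  ? 120.165.250.4  path d0:H1→d1:-→d2:-→d3:-→d4:-→d5:-→d6:-→d7:-→d8:-→d9:-→d10:-→d11:-→d12:-→d13:-→d14:-→d15:-→d16:-→d17:-→d18:-→d19:-→d20:-→d21:-→d22:-→d23:-→d24:-→d25:H5  best=H5
  ? 120.165.250.98  path d0:H1→d1:-→d2:-→d3:-→d4:-→d5:-→d6:-→d7:-→d8:-→d9:-→d10:-→d11:-→d12:-→d13:-→d14:-→d15:-→d16:-→d17:-→d18:-→d19:-→d20:-→d21:-→d22:-→d23:-→d24:-→d25:H5→d26:-  best=H5
  ? 174.32.0.16  path d0:H1→d1:-→d2:-→d3:-→d4:-→d5:-→d6:-→d7:-→d8:-→d9:-→d10:-→d11:-→d12:H1  best=H1
  ? 120.165.250.122  path d0:H1→d1:-→d2:-→d3:-→d4:-→d5:-→d6:-→d7:-→d8:-→d9:-→d10:-→d11:-→d12:-→d13:-→d14:-→d15:-→d16:-→d17:-→d18:-→d19:-→d20:-→d21:-→d22:-→d23:-→d24:-→d25:H5→d26:-  best=H5
  add 120.165.250.0/24 -> H1 at depth 24
  - 174.32.0.0/12 clear@12
  add 120.165.250.0/24 -> H1 at depth 24
  - 0.0.0.0/0 clear@0
  ? 120.165.250.13  path d0:-→d1:-→d2:-→d3:-→d4:-→d5:-→d6:-→d7:-→d8:-→d9:-→d10:-→d11:-→d12:-→d13:-→d14:-→d15:-→d16:-→d17:-→d18:-→d19:-→d20:-→d21:-→d22:-→d23:-→d24:H1→d25:H5  best=H5
  ? 120.165.250.0  path d0:-→d1:-→d2:-→d3:-→d4:-→d5:-→d6:-→d7:-→d8:-→d9:-→d10:-→d11:-→d12:-→d13:-→d14:-→d15:-→d16:-→d17:-→d18:-→d19:-→d20:-→d21:-→d22:-→d23:-→d24:H1→d25:H5  best=H5

== LOOKUPS ==
["H4","no-route","H1","H5","H5","H1","H5","H5","H5"]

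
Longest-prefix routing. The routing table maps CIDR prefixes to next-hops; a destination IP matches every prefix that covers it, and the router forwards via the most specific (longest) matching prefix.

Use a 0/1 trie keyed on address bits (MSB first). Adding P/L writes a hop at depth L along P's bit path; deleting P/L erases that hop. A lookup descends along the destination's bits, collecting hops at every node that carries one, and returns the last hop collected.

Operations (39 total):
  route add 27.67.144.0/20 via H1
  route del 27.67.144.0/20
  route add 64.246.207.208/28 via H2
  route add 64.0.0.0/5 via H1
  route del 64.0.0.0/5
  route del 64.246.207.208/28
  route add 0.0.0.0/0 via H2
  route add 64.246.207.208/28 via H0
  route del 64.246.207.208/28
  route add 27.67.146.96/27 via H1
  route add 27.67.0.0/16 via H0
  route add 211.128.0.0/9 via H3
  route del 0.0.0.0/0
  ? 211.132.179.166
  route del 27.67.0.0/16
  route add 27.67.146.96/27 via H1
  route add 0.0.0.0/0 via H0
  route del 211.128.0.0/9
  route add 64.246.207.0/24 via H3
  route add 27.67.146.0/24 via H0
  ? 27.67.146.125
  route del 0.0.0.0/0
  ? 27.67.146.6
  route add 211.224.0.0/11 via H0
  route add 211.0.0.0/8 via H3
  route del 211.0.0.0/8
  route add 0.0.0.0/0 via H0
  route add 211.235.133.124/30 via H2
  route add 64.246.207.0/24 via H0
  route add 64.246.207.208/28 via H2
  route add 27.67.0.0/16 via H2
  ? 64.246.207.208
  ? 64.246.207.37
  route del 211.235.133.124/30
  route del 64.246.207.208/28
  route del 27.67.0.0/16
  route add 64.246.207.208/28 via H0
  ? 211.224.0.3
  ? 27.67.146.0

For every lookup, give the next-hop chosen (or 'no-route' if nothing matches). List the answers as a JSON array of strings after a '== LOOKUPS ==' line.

Apply in order:
  add 27.67.144.0/20 -> H1 at depth 20
  - 27.67.144.0/20 clear@20
  add 64.246.207.208/28 -> H2 at depth 28
  add 64.0.0.0/5 -> H1 at depth 5
  - 64.0.0.0/5 clear@5
  - 64.246.207.208/28 clear@28
  add 0.0.0.0/0 -> H2 at depth 0
  add 64.246.207.208/28 -> H0 at depth 28
  - 64.246.207.208/28 clear@28
  add 27.67.146.96/27 -> H1 at depth 27
  add 27.67.0.0/16 -> H0 at depth 16
  add 211.128.0.0/9 -> H3 at depth 9
  - 0.0.0.0/0 clear@0
  Q 211.132.179.166: descend 110100111 ; hops seen [H3] ; pick H3
  - 27.67.0.0/16 clear@16
  add 27.67.146.96/27 -> H1 at depth 27
  add 0.0.0.0/0 -> H0 at depth 0
  - 211.128.0.0/9 clear@9
  add 64.246.207.0/24 -> H3 at depth 24
  add 27.67.146.0/24 -> H0 at depth 24
  Q 27.67.146.125: descend 000110110100001110010010011 ; hops seen [H0,H0,H1] ; pick H1
  - 0.0.0.0/0 clear@0
  Q 27.67.146.6: descend 0001101101000011100100100 ; hops seen [H0] ; pick H0
  add 211.224.0.0/11 -> H0 at depth 11
  add 211.0.0.0/8 -> H3 at depth 8
  - 211.0.0.0/8 clear@8
  add 0.0.0.0/0 -> H0 at depth 0
  add 211.235.133.124/30 -> H2 at depth 30
  add 64.246.207.0/24 -> H0 at depth 24
  add 64.246.207.208/28 -> H2 at depth 28
  add 27.67.0.0/16 -> H2 at depth 16
  Q 64.246.207.208: descend 0100000011110110110011111101 ; hops seen [H0,H0,H2] ; pick H2
  Q 64.246.207.37: descend 010000001111011011001111 ; hops seen [H0,H0] ; pick H0
  - 211.235.133.124/30 clear@30
  - 64.246.207.208/28 clear@28
  - 27.67.0.0/16 clear@16
  add 64.246.207.208/28 -> H0 at depth 28
  Q 211.224.0.3: descend 110100111110 ; hops seen [H0,H0] ; pick H0
  Q 27.67.146.0: descend 0001101101000011100100100 ; hops seen [H0,H0] ; pick H0

== LOOKUPS ==
["H3","H1","H0","H2","H0","H0","H0"]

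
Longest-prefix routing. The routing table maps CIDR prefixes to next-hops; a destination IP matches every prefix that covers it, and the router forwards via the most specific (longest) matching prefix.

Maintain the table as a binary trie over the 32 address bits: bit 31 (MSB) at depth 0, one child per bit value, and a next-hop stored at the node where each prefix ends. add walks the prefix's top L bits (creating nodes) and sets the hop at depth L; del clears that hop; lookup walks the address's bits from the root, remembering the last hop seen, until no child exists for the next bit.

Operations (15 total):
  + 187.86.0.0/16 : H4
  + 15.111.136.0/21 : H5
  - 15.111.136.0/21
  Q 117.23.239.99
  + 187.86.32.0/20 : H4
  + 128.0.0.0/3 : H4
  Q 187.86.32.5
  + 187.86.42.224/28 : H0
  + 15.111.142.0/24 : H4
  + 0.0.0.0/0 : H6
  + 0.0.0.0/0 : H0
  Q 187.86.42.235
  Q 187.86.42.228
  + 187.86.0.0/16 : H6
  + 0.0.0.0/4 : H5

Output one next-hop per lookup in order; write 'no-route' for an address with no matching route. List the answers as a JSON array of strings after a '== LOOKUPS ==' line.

Trace:
  add 187.86.0.0/16 -> H4 at depth 16
  add 15.111.136.0/21 -> H5 at depth 21
  - 15.111.136.0/21 clear@21
  lookup 117.23.239.99: bits 0 walk d0:-→d1:- -> no-route
  add 187.86.32.0/20 -> H4 at depth 20
  add 128.0.0.0/3 -> H4 at depth 3
  lookup 187.86.32.5: bits 10111011010101100010 walk d0:-→d1:-→d2:-→d3:-→d4:-→d5:-→d6:-→d7:-→d8:-→d9:-→d10:-→d11:-→d12:-→d13:-→d14:-→d15:-→d16:H4→d17:-→d18:-→d19:-→d20:H4 -> H4
  add 187.86.42.224/28 -> H0 at depth 28
  add 15.111.142.0/24 -> H4 at depth 24
  add 0.0.0.0/0 -> H6 at depth 0
  add 0.0.0.0/0 -> H0 at depth 0
  lookup 187.86.42.235: bits 1011101101010110001010101110 walk d0:H0→d1:-→d2:-→d3:-→d4:-→d5:-→d6:-→d7:-→d8:-→d9:-→d10:-→d11:-→d12:-→d13:-→d14:-→d15:-→d16:H4→d17:-→d18:-→d19:-→d20:H4→d21:-→d22:-→d23:-→d24:-→d25:-→d26:-→d27:-→d28:H0 -> H0
  lookup 187.86.42.228: bits 1011101101010110001010101110 walk d0:H0→d1:-→d2:-→d3:-→d4:-→d5:-→d6:-→d7:-→d8:-→d9:-→d10:-→d11:-→d12:-→d13:-→d14:-→d15:-→d16:H4→d17:-→d18:-→d19:-→d20:H4→d21:-→d22:-→d23:-→d24:-→d25:-→d26:-→d27:-→d28:H0 -> H0
  add 187.86.0.0/16 -> H6 at depth 16
  add 0.0.0.0/4 -> H5 at depth 4

== LOOKUPS ==
["no-route","H4","H0","H0"]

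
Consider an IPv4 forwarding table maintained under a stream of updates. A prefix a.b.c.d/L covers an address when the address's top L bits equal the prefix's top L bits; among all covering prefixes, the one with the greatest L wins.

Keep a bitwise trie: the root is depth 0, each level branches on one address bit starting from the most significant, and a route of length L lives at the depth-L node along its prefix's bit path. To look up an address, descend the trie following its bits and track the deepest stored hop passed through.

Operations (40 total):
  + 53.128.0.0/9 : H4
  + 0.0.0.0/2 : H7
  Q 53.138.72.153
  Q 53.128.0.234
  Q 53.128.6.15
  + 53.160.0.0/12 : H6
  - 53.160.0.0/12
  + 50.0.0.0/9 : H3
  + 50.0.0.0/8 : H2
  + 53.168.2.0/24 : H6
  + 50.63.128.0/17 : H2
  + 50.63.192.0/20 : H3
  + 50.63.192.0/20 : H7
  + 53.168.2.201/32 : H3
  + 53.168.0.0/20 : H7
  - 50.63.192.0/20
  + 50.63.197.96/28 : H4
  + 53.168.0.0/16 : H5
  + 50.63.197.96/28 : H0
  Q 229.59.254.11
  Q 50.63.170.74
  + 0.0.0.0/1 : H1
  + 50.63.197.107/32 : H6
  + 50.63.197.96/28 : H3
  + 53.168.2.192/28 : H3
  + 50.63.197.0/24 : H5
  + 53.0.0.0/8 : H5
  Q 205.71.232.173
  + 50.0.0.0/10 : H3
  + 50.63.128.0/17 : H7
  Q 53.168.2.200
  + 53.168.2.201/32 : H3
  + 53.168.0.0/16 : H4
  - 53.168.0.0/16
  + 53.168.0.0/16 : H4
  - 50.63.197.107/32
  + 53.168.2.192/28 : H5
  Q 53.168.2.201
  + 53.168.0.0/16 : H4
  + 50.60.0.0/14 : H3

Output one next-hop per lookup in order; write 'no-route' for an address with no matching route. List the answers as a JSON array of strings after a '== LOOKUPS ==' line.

Process each operation:
  add 53.128.0.0/9 -> H4 at depth 9
  add 0.0.0.0/2 -> H7 at depth 2
  Q 53.138.72.153: descend 001101011 ; hops seen [H7,H4] ; pick H4
  Q 53.128.0.234: descend 001101011 ; hops seen [H7,H4] ; pick H4
  Q 53.128.6.15: descend 001101011 ; hops seen [H7,H4] ; pick H4
  add 53.160.0.0/12 -> H6 at depth 12
  - 53.160.0.0/12 clear@12
  add 50.0.0.0/9 -> H3 at depth 9
  add 50.0.0.0/8 -> H2 at depth 8
  add 53.168.2.0/24 -> H6 at depth 24
  add 50.63.128.0/17 -> H2 at depth 17
  add 50.63.192.0/20 -> H3 at depth 20
  add 50.63.192.0/20 -> H7 at depth 20
  add 53.168.2.201/32 -> H3 at depth 32
  add 53.168.0.0/20 -> H7 at depth 20
  - 50.63.192.0/20 clear@20
  add 50.63.197.96/28 -> H4 at depth 28
  add 53.168.0.0/16 -> H5 at depth 16
  add 50.63.197.96/28 -> H0 at depth 28
  Q 229.59.254.11: descend ε ; hops seen [∅] ; pick no-route
  Q 50.63.170.74: descend 00110010001111111 ; hops seen [H7,H2,H3,H2] ; pick H2
  add 0.0.0.0/1 -> H1 at depth 1
  add 50.63.197.107/32 -> H6 at depth 32
  add 50.63.197.96/28 -> H3 at depth 28
  add 53.168.2.192/28 -> H3 at depth 28
  add 50.63.197.0/24 -> H5 at depth 24
  add 53.0.0.0/8 -> H5 at depth 8
  Q 205.71.232.173: descend ε ; hops seen [∅] ; pick no-route
  add 50.0.0.0/10 -> H3 at depth 10
  add 50.63.128.0/17 -> H7 at depth 17
  Q 53.168.2.200: descend 0011010110101000000000101100100 ; hops seen [H1,H7,H5,H4,H5,H7,H6,H3] ; pick H3
  add 53.168.2.201/32 -> H3 at depth 32
  add 53.168.0.0/16 -> H4 at depth 16
  - 53.168.0.0/16 clear@16
  add 53.168.0.0/16 -> H4 at depth 16
  - 50.63.197.107/32 clear@32
  add 53.168.2.192/28 -> H5 at depth 28
  Q 53.168.2.201: descend 00110101101010000000001011001001 ; hops seen [H1,H7,H5,H4,H4,H7,H6,H5,H3] ; pick H3
  add 53.168.0.0/16 -> H4 at depth 16
  add 50.60.0.0/14 -> H3 at depth 14

== LOOKUPS ==
["H4","H4","H4","no-route","H2","no-route","H3","H3"]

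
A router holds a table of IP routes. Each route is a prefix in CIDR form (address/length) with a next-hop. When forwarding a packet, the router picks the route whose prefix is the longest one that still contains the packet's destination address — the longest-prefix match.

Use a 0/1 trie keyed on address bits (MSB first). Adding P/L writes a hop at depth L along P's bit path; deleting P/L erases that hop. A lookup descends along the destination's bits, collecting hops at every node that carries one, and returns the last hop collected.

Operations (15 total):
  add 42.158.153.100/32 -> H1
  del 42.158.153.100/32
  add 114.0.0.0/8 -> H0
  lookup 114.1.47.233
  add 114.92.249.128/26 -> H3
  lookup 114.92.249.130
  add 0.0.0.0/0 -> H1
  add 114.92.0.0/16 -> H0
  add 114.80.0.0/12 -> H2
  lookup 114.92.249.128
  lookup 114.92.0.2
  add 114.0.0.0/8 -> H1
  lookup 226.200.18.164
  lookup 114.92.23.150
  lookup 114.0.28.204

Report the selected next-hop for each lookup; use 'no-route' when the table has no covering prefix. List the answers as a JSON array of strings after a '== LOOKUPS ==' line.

Apply in order:
  add 42.158.153.100/32 -> H1 at depth 32
  - 42.158.153.100/32 clear@32
  add 114.0.0.0/8 -> H0 at depth 8
  Q 114.1.47.233: descend 01110010 ; hops seen [H0] ; pick H0
  add 114.92.249.128/26 -> H3 at depth 26
  Q 114.92.249.130: descend 01110010010111001111100110 ; hops seen [H0,H3] ; pick H3
  add 0.0.0.0/0 -> H1 at depth 0
  add 114.92.0.0/16 -> H0 at depth 16
  add 114.80.0.0/12 -> H2 at depth 12
  Q 114.92.249.128: descend 01110010010111001111100110 ; hops seen [H1,H0,H2,H0,H3] ; pick H3
  Q 114.92.0.2: descend 0111001001011100 ; hops seen [H1,H0,H2,H0] ; pick H0
  add 114.0.0.0/8 -> H1 at depth 8
  Q 226.200.18.164: descend ε ; hops seen [H1] ; pick H1
  Q 114.92.23.150: descend 0111001001011100 ; hops seen [H1,H1,H2,H0] ; pick H0
  Q 114.0.28.204: descend 011100100 ; hops seen [H1,H1] ; pick H1

== LOOKUPS ==
["H0","H3","H3","H0","H1","H0","H1"]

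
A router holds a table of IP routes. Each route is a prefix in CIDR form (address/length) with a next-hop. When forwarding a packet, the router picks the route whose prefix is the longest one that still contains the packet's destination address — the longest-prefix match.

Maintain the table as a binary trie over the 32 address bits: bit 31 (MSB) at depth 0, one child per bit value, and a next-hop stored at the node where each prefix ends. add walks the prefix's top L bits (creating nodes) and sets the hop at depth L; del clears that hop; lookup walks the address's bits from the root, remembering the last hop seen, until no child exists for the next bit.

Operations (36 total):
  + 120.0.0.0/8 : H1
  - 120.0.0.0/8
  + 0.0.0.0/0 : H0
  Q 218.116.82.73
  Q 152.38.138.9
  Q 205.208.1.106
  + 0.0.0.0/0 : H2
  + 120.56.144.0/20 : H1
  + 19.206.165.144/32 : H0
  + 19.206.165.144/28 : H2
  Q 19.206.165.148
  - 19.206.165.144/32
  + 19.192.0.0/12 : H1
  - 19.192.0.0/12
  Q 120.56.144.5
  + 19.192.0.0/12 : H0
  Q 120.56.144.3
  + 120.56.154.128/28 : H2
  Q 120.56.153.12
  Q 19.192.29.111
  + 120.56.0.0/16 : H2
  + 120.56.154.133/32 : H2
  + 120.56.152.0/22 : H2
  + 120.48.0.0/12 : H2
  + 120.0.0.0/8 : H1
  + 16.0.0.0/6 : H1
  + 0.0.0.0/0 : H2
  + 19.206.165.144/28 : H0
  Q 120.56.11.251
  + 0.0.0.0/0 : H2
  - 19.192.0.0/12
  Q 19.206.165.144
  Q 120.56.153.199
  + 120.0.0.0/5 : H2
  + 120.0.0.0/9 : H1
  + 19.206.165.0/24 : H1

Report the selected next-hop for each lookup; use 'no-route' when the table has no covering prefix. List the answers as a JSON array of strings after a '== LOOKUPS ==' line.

Trace:
  add 120.0.0.0/8 -> H1 at depth 8
  - 120.0.0.0/8 clear@8
  add 0.0.0.0/0 -> H0 at depth 0
  ? 218.116.82.73  path d0:H0  best=H0
  ? 152.38.138.9  path d0:H0  best=H0
  ? 205.208.1.106  path d0:H0  best=H0
  add 0.0.0.0/0 -> H2 at depth 0
  add 120.56.144.0/20 -> H1 at depth 20
  add 19.206.165.144/32 -> H0 at depth 32
  add 19.206.165.144/28 -> H2 at depth 28
  ? 19.206.165.148  path d0:H2→d1:-→d2:-→d3:-→d4:-→d5:-→d6:-→d7:-→d8:-→d9:-→d10:-→d11:-→d12:-→d13:-→d14:-→d15:-→d16:-→d17:-→d18:-→d19:-→d20:-→d21:-→d22:-→d23:-→d24:-→d25:-→d26:-→d27:-→d28:H2→d29:-  best=H2
  - 19.206.165.144/32 clear@32
  add 19.192.0.0/12 -> H1 at depth 12
  - 19.192.0.0/12 clear@12
  ? 120.56.144.5  path d0:H2→d1:-→d2:-→d3:-→d4:-→d5:-→d6:-→d7:-→d8:-→d9:-→d10:-→d11:-→d12:-→d13:-→d14:-→d15:-→d16:-→d17:-→d18:-→d19:-→d20:H1  best=H1
  add 19.192.0.0/12 -> H0 at depth 12
  ? 120.56.144.3  path d0:H2→d1:-→d2:-→d3:-→d4:-→d5:-→d6:-→d7:-→d8:-→d9:-→d10:-→d11:-→d12:-→d13:-→d14:-→d15:-→d16:-→d17:-→d18:-→d19:-→d20:H1  best=H1
  add 120.56.154.128/28 -> H2 at depth 28
  ? 120.56.153.12  path d0:H2→d1:-→d2:-→d3:-→d4:-→d5:-→d6:-→d7:-→d8:-→d9:-→d10:-→d11:-→d12:-→d13:-→d14:-→d15:-→d16:-→d17:-→d18:-→d19:-→d20:H1→d21:-→d22:-  best=H1
  ? 19.192.29.111  path d0:H2→d1:-→d2:-→d3:-→d4:-→d5:-→d6:-→d7:-→d8:-→d9:-→d10:-→d11:-→d12:H0  best=H0
  add 120.56.0.0/16 -> H2 at depth 16
  add 120.56.154.133/32 -> H2 at depth 32
  add 120.56.152.0/22 -> H2 at depth 22
  add 120.48.0.0/12 -> H2 at depth 12
  add 120.0.0.0/8 -> H1 at depth 8
  add 16.0.0.0/6 -> H1 at depth 6
  add 0.0.0.0/0 -> H2 at depth 0
  add 19.206.165.144/28 -> H0 at depth 28
  ? 120.56.11.251  path d0:H2→d1:-→d2:-→d3:-→d4:-→d5:-→d6:-→d7:-→d8:H1→d9:-→d10:-→d11:-→d12:H2→d13:-→d14:-→d15:-→d16:H2  best=H2
  add 0.0.0.0/0 -> H2 at depth 0
  - 19.192.0.0/12 clear@12
  ? 19.206.165.144  path d0:H2→d1:-→d2:-→d3:-→d4:-→d5:-→d6:H1→d7:-→d8:-→d9:-→d10:-→d11:-→d12:-→d13:-→d14:-→d15:-→d16:-→d17:-→d18:-→d19:-→d20:-→d21:-→d22:-→d23:-→d24:-→d25:-→d26:-→d27:-→d28:H0→d29:-→d30:-→d31:-→d32:-  best=H0
  ? 120.56.153.199  path d0:H2→d1:-→d2:-→d3:-→d4:-→d5:-→d6:-→d7:-→d8:H1→d9:-→d10:-→d11:-→d12:H2→d13:-→d14:-→d15:-→d16:H2→d17:-→d18:-→d19:-→d20:H1→d21:-→d22:H2  best=H2
  add 120.0.0.0/5 -> H2 at depth 5
  add 120.0.0.0/9 -> H1 at depth 9
  add 19.206.165.0/24 -> H1 at depth 24

== LOOKUPS ==
["H0","H0","H0","H2","H1","H1","H1","H0","H2","H0","H2"]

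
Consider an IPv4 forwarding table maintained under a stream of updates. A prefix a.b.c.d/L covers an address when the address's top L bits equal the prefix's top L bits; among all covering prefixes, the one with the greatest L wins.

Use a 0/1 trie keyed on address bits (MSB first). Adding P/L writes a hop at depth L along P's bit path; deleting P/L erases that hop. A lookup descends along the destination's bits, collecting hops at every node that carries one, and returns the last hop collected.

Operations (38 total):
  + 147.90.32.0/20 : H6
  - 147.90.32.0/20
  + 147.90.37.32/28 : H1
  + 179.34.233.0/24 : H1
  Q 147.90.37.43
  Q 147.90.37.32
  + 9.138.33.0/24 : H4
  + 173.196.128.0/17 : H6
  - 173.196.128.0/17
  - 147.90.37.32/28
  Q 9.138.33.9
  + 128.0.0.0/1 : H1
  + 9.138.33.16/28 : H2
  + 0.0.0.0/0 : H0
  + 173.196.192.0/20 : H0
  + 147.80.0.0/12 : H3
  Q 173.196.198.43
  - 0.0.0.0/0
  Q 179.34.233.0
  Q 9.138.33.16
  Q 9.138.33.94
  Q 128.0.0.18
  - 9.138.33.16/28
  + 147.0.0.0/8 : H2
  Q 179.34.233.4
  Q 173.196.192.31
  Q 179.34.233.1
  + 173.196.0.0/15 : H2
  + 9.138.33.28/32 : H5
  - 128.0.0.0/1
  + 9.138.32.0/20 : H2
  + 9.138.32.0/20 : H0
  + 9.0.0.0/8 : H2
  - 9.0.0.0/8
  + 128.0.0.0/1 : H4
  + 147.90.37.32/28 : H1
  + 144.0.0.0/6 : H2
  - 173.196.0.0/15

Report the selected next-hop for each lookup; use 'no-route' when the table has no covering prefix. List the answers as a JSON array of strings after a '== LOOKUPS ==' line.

Process each operation:
  add 147.90.32.0/20 -> H6 at depth 20
  - 147.90.32.0/20 clear@20
  add 147.90.37.32/28 -> H1 at depth 28
  add 179.34.233.0/24 -> H1 at depth 24
  ? 147.90.37.43  path d0:-→d1:-→d2:-→d3:-→d4:-→d5:-→d6:-→d7:-→d8:-→d9:-→d10:-→d11:-→d12:-→d13:-→d14:-→d15:-→d16:-→d17:-→d18:-→d19:-→d20:-→d21:-→d22:-→d23:-→d24:-→d25:-→d26:-→d27:-→d28:H1  best=H1
  ? 147.90.37.32  path d0:-→d1:-→d2:-→d3:-→d4:-→d5:-→d6:-→d7:-→d8:-→d9:-→d10:-→d11:-→d12:-→d13:-→d14:-→d15:-→d16:-→d17:-→d18:-→d19:-→d20:-→d21:-→d22:-→d23:-→d24:-→d25:-→d26:-→d27:-→d28:H1  best=H1
  add 9.138.33.0/24 -> H4 at depth 24
  add 173.196.128.0/17 -> H6 at depth 17
  - 173.196.128.0/17 clear@17
  - 147.90.37.32/28 clear@28
  ? 9.138.33.9  path d0:-→d1:-→d2:-→d3:-→d4:-→d5:-→d6:-→d7:-→d8:-→d9:-→d10:-→d11:-→d12:-→d13:-→d14:-→d15:-→d16:-→d17:-→d18:-→d19:-→d20:-→d21:-→d22:-→d23:-→d24:H4  best=H4
  add 128.0.0.0/1 -> H1 at depth 1
  add 9.138.33.16/28 -> H2 at depth 28
  add 0.0.0.0/0 -> H0 at depth 0
  add 173.196.192.0/20 -> H0 at depth 20
  add 147.80.0.0/12 -> H3 at depth 12
  ? 173.196.198.43  path d0:H0→d1:H1→d2:-→d3:-→d4:-→d5:-→d6:-→d7:-→d8:-→d9:-→d10:-→d11:-→d12:-→d13:-→d14:-→d15:-→d16:-→d17:-→d18:-→d19:-→d20:H0  best=H0
  - 0.0.0.0/0 clear@0
  ? 179.34.233.0  path d0:-→d1:H1→d2:-→d3:-→d4:-→d5:-→d6:-→d7:-→d8:-→d9:-→d10:-→d11:-→d12:-→d13:-→d14:-→d15:-→d16:-→d17:-→d18:-→d19:-→d20:-→d21:-→d22:-→d23:-→d24:H1  best=H1
  ? 9.138.33.16  path d0:-→d1:-→d2:-→d3:-→d4:-→d5:-→d6:-→d7:-→d8:-→d9:-→d10:-→d11:-→d12:-→d13:-→d14:-→d15:-→d16:-→d17:-→d18:-→d19:-→d20:-→d21:-→d22:-→d23:-→d24:H4→d25:-→d26:-→d27:-→d28:H2  best=H2
  ? 9.138.33.94  path d0:-→d1:-→d2:-→d3:-→d4:-→d5:-→d6:-→d7:-→d8:-→d9:-→d10:-→d11:-→d12:-→d13:-→d14:-→d15:-→d16:-→d17:-→d18:-→d19:-→d20:-→d21:-→d22:-→d23:-→d24:H4→d25:-  best=H4
  ? 128.0.0.18  path d0:-→d1:H1→d2:-→d3:-  best=H1
  - 9.138.33.16/28 clear@28
  add 147.0.0.0/8 -> H2 at depth 8
  ? 179.34.233.4  path d0:-→d1:H1→d2:-→d3:-→d4:-→d5:-→d6:-→d7:-→d8:-→d9:-→d10:-→d11:-→d12:-→d13:-→d14:-→d15:-→d16:-→d17:-→d18:-→d19:-→d20:-→d21:-→d22:-→d23:-→d24:H1  best=H1
  ? 173.196.192.31  path d0:-→d1:H1→d2:-→d3:-→d4:-→d5:-→d6:-→d7:-→d8:-→d9:-→d10:-→d11:-→d12:-→d13:-→d14:-→d15:-→d16:-→d17:-→d18:-→d19:-→d20:H0  best=H0
  ? 179.34.233.1  path d0:-→d1:H1→d2:-→d3:-→d4:-→d5:-→d6:-→d7:-→d8:-→d9:-→d10:-→d11:-→d12:-→d13:-→d14:-→d15:-→d16:-→d17:-→d18:-→d19:-→d20:-→d21:-→d22:-→d23:-→d24:H1  best=H1
  add 173.196.0.0/15 -> H2 at depth 15
  add 9.138.33.28/32 -> H5 at depth 32
  - 128.0.0.0/1 clear@1
  add 9.138.32.0/20 -> H2 at depth 20
  add 9.138.32.0/20 -> H0 at depth 20
  add 9.0.0.0/8 -> H2 at depth 8
  - 9.0.0.0/8 clear@8
  add 128.0.0.0/1 -> H4 at depth 1
  add 147.90.37.32/28 -> H1 at depth 28
  add 144.0.0.0/6 -> H2 at depth 6
  - 173.196.0.0/15 clear@15

== LOOKUPS ==
["H1","H1","H4","H0","H1","H2","H4","H1","H1","H0","H1"]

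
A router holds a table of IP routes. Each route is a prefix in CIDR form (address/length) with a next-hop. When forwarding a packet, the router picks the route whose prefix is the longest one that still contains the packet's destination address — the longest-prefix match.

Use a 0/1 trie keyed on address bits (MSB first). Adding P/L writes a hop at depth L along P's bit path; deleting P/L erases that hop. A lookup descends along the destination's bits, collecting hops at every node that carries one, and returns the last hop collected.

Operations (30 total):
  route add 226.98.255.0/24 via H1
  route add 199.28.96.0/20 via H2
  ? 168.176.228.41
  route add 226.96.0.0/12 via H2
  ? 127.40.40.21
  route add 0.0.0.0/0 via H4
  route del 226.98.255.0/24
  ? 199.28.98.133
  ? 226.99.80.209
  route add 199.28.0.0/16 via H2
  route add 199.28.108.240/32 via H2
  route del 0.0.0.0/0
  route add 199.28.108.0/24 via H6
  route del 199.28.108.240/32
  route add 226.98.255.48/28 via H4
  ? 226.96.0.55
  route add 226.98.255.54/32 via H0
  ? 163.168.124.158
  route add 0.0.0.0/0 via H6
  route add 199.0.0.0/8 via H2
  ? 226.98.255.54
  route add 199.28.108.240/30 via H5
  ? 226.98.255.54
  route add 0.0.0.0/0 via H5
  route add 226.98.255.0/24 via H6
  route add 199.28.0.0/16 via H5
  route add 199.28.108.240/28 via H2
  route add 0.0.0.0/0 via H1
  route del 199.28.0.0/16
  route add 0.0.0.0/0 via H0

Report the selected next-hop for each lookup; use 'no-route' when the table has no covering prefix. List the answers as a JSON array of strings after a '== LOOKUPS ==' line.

Apply in order:
  add 226.98.255.0/24 -> H1 at depth 24
  add 199.28.96.0/20 -> H2 at depth 20
  Q 168.176.228.41: descend 1 ; hops seen [∅] ; pick no-route
  add 226.96.0.0/12 -> H2 at depth 12
  Q 127.40.40.21: descend ε ; hops seen [∅] ; pick no-route
  add 0.0.0.0/0 -> H4 at depth 0
  - 226.98.255.0/24 clear@24
  Q 199.28.98.133: descend 11000111000111000110 ; hops seen [H4,H2] ; pick H2
  Q 226.99.80.209: descend 111000100110001 ; hops seen [H4,H2] ; pick H2
  add 199.28.0.0/16 -> H2 at depth 16
  add 199.28.108.240/32 -> H2 at depth 32
  - 0.0.0.0/0 clear@0
  add 199.28.108.0/24 -> H6 at depth 24
  - 199.28.108.240/32 clear@32
  add 226.98.255.48/28 -> H4 at depth 28
  Q 226.96.0.55: descend 11100010011000 ; hops seen [H2] ; pick H2
  add 226.98.255.54/32 -> H0 at depth 32
  Q 163.168.124.158: descend 1 ; hops seen [∅] ; pick no-route
  add 0.0.0.0/0 -> H6 at depth 0
  add 199.0.0.0/8 -> H2 at depth 8
  Q 226.98.255.54: descend 11100010011000101111111100110110 ; hops seen [H6,H2,H4,H0] ; pick H0
  add 199.28.108.240/30 -> H5 at depth 30
  Q 226.98.255.54: descend 11100010011000101111111100110110 ; hops seen [H6,H2,H4,H0] ; pick H0
  add 0.0.0.0/0 -> H5 at depth 0
  add 226.98.255.0/24 -> H6 at depth 24
  add 199.28.0.0/16 -> H5 at depth 16
  add 199.28.108.240/28 -> H2 at depth 28
  add 0.0.0.0/0 -> H1 at depth 0
  - 199.28.0.0/16 clear@16
  add 0.0.0.0/0 -> H0 at depth 0

== LOOKUPS ==
["no-route","no-route","H2","H2","H2","no-route","H0","H0"]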